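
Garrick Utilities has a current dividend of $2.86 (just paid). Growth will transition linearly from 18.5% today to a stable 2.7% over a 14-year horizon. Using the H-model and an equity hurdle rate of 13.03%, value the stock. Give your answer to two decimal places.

H-model: P₀ = D₀[(1+g_L) + H(g_S−g_L)]/(r−g_L), with H = 14/2 = 7.
P₀ = 2.86 × [(1+0.027) + 7×(0.185−0.027)] / (0.1303−0.027)
   = 2.86 × 2.1330 / 0.1033 = 59.0550

$59.05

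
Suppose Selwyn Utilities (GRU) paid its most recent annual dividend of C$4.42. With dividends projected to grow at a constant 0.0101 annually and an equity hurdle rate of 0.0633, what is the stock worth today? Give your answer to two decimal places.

C$83.92

Gordon growth model: P₀ = D₁/(r − g). D₁ = 4.42 × (1 + 0.0101) = 4.4646.
P₀ = 4.4646 / (0.0633 − 0.0101) = 4.4646 / 0.0532 = 83.9218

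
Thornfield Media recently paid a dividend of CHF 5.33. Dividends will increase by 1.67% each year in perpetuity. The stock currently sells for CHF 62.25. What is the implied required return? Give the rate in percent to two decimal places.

Rearranging the constant-growth DDM: r = D₁/P₀ + g.
D₁ = 5.33 × (1 + 0.0167) = 5.4190.
r = 5.4190 / 62.25 + 0.0167 = 0.08705 + 0.0167 = 0.10375

10.38%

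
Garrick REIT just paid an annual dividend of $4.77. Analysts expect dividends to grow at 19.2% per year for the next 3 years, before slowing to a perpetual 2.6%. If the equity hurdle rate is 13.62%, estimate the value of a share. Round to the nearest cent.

Two-stage DDM. Project D₁…D_3 at 0.192, terminal growth 0.026, discount at r = 0.1362.
D_1 = 5.6858
D_2 = 6.7775
D_3 = 8.0788
Terminal value at t=3: TV = D_4/(r−g) = 8.2889/(0.1362−0.026) = 75.2165
P₀ = 5.6858/(1+0.1362)^1 + 6.7775/(1+0.1362)^2 + 8.0788/(1+0.1362)^3 + 75.2165/(1+0.1362)^3 = 67.0422

$67.04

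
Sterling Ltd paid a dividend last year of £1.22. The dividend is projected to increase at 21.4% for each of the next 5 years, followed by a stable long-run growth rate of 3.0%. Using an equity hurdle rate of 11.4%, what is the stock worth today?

£30.95

Two-stage DDM. Project D₁…D_5 at 0.214, terminal growth 0.03, discount at r = 0.114.
D_1 = 1.4811
D_2 = 1.7980
D_3 = 2.1828
D_4 = 2.6499
D_5 = 3.2170
Terminal value at t=5: TV = D_6/(r−g) = 3.3135/(0.114−0.03) = 39.4467
P₀ = 1.4811/(1+0.114)^1 + 1.7980/(1+0.114)^2 + 2.1828/(1+0.114)^3 + 2.6499/(1+0.114)^4 + 3.2170/(1+0.114)^5 + 39.4467/(1+0.114)^5 = 30.9455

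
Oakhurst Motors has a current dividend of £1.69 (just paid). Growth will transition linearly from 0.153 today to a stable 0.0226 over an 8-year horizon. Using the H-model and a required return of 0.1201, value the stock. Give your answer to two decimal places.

H-model: P₀ = D₀[(1+g_L) + H(g_S−g_L)]/(r−g_L), with H = 8/2 = 4.
P₀ = 1.69 × [(1+0.0226) + 4×(0.153−0.0226)] / (0.1201−0.0226)
   = 1.69 × 1.5442 / 0.0975 = 26.7661

£26.77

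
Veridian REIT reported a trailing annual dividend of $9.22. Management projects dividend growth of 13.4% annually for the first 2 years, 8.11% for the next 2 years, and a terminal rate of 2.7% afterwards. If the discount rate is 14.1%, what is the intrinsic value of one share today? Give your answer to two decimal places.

Three-stage DDM. Project D₁…D_4; terminal Gordon value at t=4 with g = 0.027; discount at r = 0.141.
D_1 = 10.4555
D_2 = 11.8565
D_3 = 12.8181
D_4 = 13.8576
TV_4 = 14.2318/(0.141−0.027) = 124.8402
P₀ = Σ Dₜ/(1+r)ᵗ + TV_4/(1+r)^4 = 108.7325

$108.73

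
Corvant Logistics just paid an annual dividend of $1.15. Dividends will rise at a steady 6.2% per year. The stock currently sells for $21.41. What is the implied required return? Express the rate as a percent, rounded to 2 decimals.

Rearranging the constant-growth DDM: r = D₁/P₀ + g.
D₁ = 1.15 × (1 + 0.062) = 1.2213.
r = 1.2213 / 21.41 + 0.062 = 0.05704 + 0.062 = 0.11904

11.90%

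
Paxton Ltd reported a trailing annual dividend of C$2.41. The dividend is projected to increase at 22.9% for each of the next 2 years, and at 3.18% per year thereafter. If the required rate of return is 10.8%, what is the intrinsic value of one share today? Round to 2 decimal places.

C$45.79

Two-stage DDM. Project D₁…D_2 at 0.229, terminal growth 0.0318, discount at r = 0.108.
D_1 = 2.9619
D_2 = 3.6402
Terminal value at t=2: TV = D_3/(r−g) = 3.7559/(0.108−0.0318) = 49.2903
P₀ = 2.9619/(1+0.108)^1 + 3.6402/(1+0.108)^2 + 49.2903/(1+0.108)^2 = 45.7880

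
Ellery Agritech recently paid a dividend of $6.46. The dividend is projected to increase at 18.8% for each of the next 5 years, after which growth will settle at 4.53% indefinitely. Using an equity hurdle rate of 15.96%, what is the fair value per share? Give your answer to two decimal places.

Two-stage DDM. Project D₁…D_5 at 0.188, terminal growth 0.0453, discount at r = 0.1596.
D_1 = 7.6745
D_2 = 9.1173
D_3 = 10.8313
D_4 = 12.8676
D_5 = 15.2867
Terminal value at t=5: TV = D_6/(r−g) = 15.9792/(0.1596−0.0453) = 139.8007
P₀ = 7.6745/(1+0.1596)^1 + 9.1173/(1+0.1596)^2 + 10.8313/(1+0.1596)^3 + 12.8676/(1+0.1596)^4 + 15.2867/(1+0.1596)^5 + 139.8007/(1+0.1596)^5 = 101.4280

$101.43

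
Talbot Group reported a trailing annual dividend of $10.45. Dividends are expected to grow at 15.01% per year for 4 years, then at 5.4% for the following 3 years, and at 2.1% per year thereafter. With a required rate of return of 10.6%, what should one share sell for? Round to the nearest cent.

Three-stage DDM. Project D₁…D_7; terminal Gordon value at t=7 with g = 0.021; discount at r = 0.106.
D_1 = 12.0185
D_2 = 13.8225
D_3 = 15.8973
D_4 = 18.2835
D_5 = 19.2708
D_6 = 20.3114
D_7 = 21.4082
TV_7 = 21.8578/(0.106−0.021) = 257.1505
P₀ = Σ Dₜ/(1+r)ᵗ + TV_7/(1+r)^7 = 206.4819

$206.48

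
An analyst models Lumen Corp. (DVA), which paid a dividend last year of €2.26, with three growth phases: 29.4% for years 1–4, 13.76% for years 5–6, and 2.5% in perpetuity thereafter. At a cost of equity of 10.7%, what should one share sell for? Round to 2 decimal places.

€78.05

Three-stage DDM. Project D₁…D_6; terminal Gordon value at t=6 with g = 0.025; discount at r = 0.107.
D_1 = 2.9244
D_2 = 3.7842
D_3 = 4.8968
D_4 = 6.3364
D_5 = 7.2083
D_6 = 8.2002
TV_6 = 8.4052/(0.107−0.025) = 102.5026
P₀ = Σ Dₜ/(1+r)ᵗ + TV_6/(1+r)^6 = 78.0501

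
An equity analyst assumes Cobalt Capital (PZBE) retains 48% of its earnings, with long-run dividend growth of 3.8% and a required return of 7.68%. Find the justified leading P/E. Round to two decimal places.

Payout ratio b = 1 − 0.48 = 0.52.
Justified leading P/E = b/(r−g) = 0.52/(0.0768−0.038) = 13.4021

13.40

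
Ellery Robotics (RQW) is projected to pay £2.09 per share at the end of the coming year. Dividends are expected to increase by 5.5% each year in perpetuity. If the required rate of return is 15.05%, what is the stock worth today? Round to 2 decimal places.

£21.88

Gordon growth model: P₀ = D₁/(r − g), with D₁ = 2.09 given directly.
P₀ = 2.0900 / (0.1505 − 0.055) = 2.0900 / 0.0955 = 21.8848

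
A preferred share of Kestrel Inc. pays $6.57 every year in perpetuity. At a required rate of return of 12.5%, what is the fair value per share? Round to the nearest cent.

$52.56

Zero-growth DDM (perpetuity): P₀ = D/r = 6.57 / 0.125 = 52.5600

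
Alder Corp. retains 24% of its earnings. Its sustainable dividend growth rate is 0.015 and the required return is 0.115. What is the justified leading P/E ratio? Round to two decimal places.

7.60

Payout ratio b = 1 − 0.24 = 0.76.
Justified leading P/E = b/(r−g) = 0.76/(0.115−0.015) = 7.6000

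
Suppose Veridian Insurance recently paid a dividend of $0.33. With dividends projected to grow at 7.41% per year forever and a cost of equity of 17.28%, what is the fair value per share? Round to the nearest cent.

$3.59

Gordon growth model: P₀ = D₁/(r − g). D₁ = 0.33 × (1 + 0.0741) = 0.3545.
P₀ = 0.3545 / (0.1728 − 0.0741) = 0.3545 / 0.0987 = 3.5912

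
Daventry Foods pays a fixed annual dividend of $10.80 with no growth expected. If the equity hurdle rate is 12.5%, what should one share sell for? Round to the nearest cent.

Zero-growth DDM (perpetuity): P₀ = D/r = 10.80 / 0.125 = 86.4000

$86.40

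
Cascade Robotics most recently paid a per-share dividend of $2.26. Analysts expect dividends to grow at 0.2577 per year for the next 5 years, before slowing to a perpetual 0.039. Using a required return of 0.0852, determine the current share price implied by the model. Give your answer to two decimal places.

$124.25

Two-stage DDM. Project D₁…D_5 at 0.2577, terminal growth 0.039, discount at r = 0.0852.
D_1 = 2.8424
D_2 = 3.5749
D_3 = 4.4961
D_4 = 5.6548
D_5 = 7.1120
Terminal value at t=5: TV = D_6/(r−g) = 7.3894/(0.0852−0.039) = 159.9438
P₀ = 2.8424/(1+0.0852)^1 + 3.5749/(1+0.0852)^2 + 4.4961/(1+0.0852)^3 + 5.6548/(1+0.0852)^4 + 7.1120/(1+0.0852)^5 + 159.9438/(1+0.0852)^5 = 124.2476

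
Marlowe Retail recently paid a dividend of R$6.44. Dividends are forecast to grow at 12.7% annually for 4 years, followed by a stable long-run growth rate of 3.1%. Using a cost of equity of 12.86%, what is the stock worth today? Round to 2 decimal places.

R$93.31

Two-stage DDM. Project D₁…D_4 at 0.127, terminal growth 0.031, discount at r = 0.1286.
D_1 = 7.2579
D_2 = 8.1796
D_3 = 9.2184
D_4 = 10.3892
Terminal value at t=4: TV = D_5/(r−g) = 10.7113/(0.1286−0.031) = 109.7464
P₀ = 7.2579/(1+0.1286)^1 + 8.1796/(1+0.1286)^2 + 9.2184/(1+0.1286)^3 + 10.3892/(1+0.1286)^4 + 109.7464/(1+0.1286)^4 = 93.3130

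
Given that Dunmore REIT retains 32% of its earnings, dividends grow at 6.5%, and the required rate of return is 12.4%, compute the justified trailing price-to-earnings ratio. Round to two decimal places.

12.27

Payout ratio b = 1 − 0.32 = 0.68.
Justified trailing P/E = b(1+g)/(r−g) = 0.68×(1+0.065)/(0.124−0.065) = 12.2746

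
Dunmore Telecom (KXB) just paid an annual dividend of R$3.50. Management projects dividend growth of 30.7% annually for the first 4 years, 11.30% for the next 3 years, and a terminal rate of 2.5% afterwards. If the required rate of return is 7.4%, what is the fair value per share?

R$226.88

Three-stage DDM. Project D₁…D_7; terminal Gordon value at t=7 with g = 0.025; discount at r = 0.074.
D_1 = 4.5745
D_2 = 5.9789
D_3 = 7.8144
D_4 = 10.2134
D_5 = 11.3675
D_6 = 12.6520
D_7 = 14.0817
TV_7 = 14.4338/(0.074−0.025) = 294.5667
P₀ = Σ Dₜ/(1+r)ᵗ + TV_7/(1+r)^7 = 226.8812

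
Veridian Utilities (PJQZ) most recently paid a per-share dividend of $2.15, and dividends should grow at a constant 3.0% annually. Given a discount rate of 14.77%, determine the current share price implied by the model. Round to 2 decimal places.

$18.81

Gordon growth model: P₀ = D₁/(r − g). D₁ = 2.15 × (1 + 0.03) = 2.2145.
P₀ = 2.2145 / (0.1477 − 0.03) = 2.2145 / 0.1177 = 18.8148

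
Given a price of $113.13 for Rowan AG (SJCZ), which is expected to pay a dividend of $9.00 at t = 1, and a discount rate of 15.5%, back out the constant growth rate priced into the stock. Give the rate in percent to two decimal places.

7.54%

From P₀ = D₁/(r − g), the implied growth is g = r − D₁/P₀.
g = 0.155 − 9.00/113.13 = 0.155 − 0.07955 = 0.07545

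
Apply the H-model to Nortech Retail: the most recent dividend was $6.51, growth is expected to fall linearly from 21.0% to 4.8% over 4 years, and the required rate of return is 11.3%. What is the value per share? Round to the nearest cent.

H-model: P₀ = D₀[(1+g_L) + H(g_S−g_L)]/(r−g_L), with H = 4/2 = 2.
P₀ = 6.51 × [(1+0.048) + 2×(0.21−0.048)] / (0.113−0.048)
   = 6.51 × 1.3720 / 0.065 = 137.4111

$137.41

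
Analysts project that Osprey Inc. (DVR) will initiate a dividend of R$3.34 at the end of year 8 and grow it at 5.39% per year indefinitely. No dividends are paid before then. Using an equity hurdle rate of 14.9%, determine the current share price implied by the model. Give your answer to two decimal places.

Deferred-dividend DDM. At t=7 the remaining stream is a growing perpetuity with first payment D_8 = 3.34.
V_7 = D_8/(r−g) = 3.34/(0.149−0.0539) = 35.1209
P₀ = V_7/(1+r)^7 = 35.1209/(1+0.149)^7 = 13.2839

R$13.28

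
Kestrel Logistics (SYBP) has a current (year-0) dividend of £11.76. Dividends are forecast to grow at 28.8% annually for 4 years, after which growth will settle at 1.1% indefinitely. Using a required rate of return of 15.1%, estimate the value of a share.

Two-stage DDM. Project D₁…D_4 at 0.288, terminal growth 0.011, discount at r = 0.151.
D_1 = 15.1469
D_2 = 19.5092
D_3 = 25.1278
D_4 = 32.3646
Terminal value at t=4: TV = D_5/(r−g) = 32.7207/(0.151−0.011) = 233.7189
P₀ = 15.1469/(1+0.151)^1 + 19.5092/(1+0.151)^2 + 25.1278/(1+0.151)^3 + 32.3646/(1+0.151)^4 + 233.7189/(1+0.151)^4 = 195.9709

£195.97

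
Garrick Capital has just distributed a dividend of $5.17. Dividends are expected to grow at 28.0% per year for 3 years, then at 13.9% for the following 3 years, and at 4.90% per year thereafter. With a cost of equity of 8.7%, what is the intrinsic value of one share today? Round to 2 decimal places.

Three-stage DDM. Project D₁…D_6; terminal Gordon value at t=6 with g = 0.049; discount at r = 0.087.
D_1 = 6.6176
D_2 = 8.4705
D_3 = 10.8423
D_4 = 12.3494
D_5 = 14.0659
D_6 = 16.0211
TV_6 = 16.8061/(0.087−0.049) = 442.2660
P₀ = Σ Dₜ/(1+r)ᵗ + TV_6/(1+r)^6 = 317.6308

$317.63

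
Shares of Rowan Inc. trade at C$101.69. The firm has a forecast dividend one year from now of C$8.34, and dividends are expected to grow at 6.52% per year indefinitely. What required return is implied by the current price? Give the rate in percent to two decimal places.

14.72%

Rearranging the constant-growth DDM: r = D₁/P₀ + g.
r = 8.3400 / 101.69 + 0.0652 = 0.08201 + 0.0652 = 0.14721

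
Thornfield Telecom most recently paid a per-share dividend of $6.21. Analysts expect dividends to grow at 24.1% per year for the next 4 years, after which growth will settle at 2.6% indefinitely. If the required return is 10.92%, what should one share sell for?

$153.14

Two-stage DDM. Project D₁…D_4 at 0.241, terminal growth 0.026, discount at r = 0.1092.
D_1 = 7.7066
D_2 = 9.5639
D_3 = 11.8688
D_4 = 14.7292
Terminal value at t=4: TV = D_5/(r−g) = 15.1121/(0.1092−0.026) = 181.6363
P₀ = 7.7066/(1+0.1092)^1 + 9.5639/(1+0.1092)^2 + 11.8688/(1+0.1092)^3 + 14.7292/(1+0.1092)^4 + 181.6363/(1+0.1092)^4 = 153.1442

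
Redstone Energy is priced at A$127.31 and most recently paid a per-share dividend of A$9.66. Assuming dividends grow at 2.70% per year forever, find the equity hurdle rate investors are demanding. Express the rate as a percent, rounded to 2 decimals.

Rearranging the constant-growth DDM: r = D₁/P₀ + g.
D₁ = 9.66 × (1 + 0.027) = 9.9208.
r = 9.9208 / 127.31 + 0.027 = 0.07793 + 0.027 = 0.10493

10.49%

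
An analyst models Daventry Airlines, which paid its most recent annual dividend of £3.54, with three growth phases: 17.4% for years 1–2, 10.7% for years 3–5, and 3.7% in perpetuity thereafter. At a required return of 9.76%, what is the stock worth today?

Three-stage DDM. Project D₁…D_5; terminal Gordon value at t=5 with g = 0.037; discount at r = 0.0976.
D_1 = 4.1560
D_2 = 4.8791
D_3 = 5.4012
D_4 = 5.9791
D_5 = 6.6188
TV_5 = 6.8637/(0.0976−0.037) = 113.2631
P₀ = Σ Dₜ/(1+r)ᵗ + TV_5/(1+r)^5 = 91.2953

£91.30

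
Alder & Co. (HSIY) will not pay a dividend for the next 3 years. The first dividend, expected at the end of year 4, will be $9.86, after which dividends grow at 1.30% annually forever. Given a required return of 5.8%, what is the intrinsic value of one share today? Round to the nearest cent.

Deferred-dividend DDM. At t=3 the remaining stream is a growing perpetuity with first payment D_4 = 9.86.
V_3 = D_4/(r−g) = 9.86/(0.058−0.013) = 219.1111
P₀ = V_3/(1+r)^3 = 219.1111/(1+0.058)^3 = 185.0152

$185.02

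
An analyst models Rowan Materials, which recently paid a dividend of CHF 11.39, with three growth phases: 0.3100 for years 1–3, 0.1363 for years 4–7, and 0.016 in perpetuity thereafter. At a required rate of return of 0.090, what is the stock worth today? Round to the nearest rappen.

CHF 458.38

Three-stage DDM. Project D₁…D_7; terminal Gordon value at t=7 with g = 0.016; discount at r = 0.09.
D_1 = 14.9209
D_2 = 19.5464
D_3 = 25.6058
D_4 = 29.0958
D_5 = 33.0616
D_6 = 37.5679
D_7 = 42.6884
TV_7 = 43.3714/(0.09−0.016) = 586.0999
P₀ = Σ Dₜ/(1+r)ᵗ + TV_7/(1+r)^7 = 458.3822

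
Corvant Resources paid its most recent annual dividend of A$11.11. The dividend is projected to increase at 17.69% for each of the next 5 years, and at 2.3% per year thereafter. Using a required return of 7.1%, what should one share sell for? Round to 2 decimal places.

A$453.77

Two-stage DDM. Project D₁…D_5 at 0.1769, terminal growth 0.023, discount at r = 0.071.
D_1 = 13.0754
D_2 = 15.3884
D_3 = 18.1106
D_4 = 21.3144
D_5 = 25.0849
Terminal value at t=5: TV = D_6/(r−g) = 25.6618/(0.071−0.023) = 534.6213
P₀ = 13.0754/(1+0.071)^1 + 15.3884/(1+0.071)^2 + 18.1106/(1+0.071)^3 + 21.3144/(1+0.071)^4 + 25.0849/(1+0.071)^5 + 534.6213/(1+0.071)^5 = 453.7697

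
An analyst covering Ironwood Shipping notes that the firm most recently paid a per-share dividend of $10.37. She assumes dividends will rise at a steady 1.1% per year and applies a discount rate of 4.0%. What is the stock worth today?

$361.52

Gordon growth model: P₀ = D₁/(r − g). D₁ = 10.37 × (1 + 0.011) = 10.4841.
P₀ = 10.4841 / (0.04 − 0.011) = 10.4841 / 0.029 = 361.5197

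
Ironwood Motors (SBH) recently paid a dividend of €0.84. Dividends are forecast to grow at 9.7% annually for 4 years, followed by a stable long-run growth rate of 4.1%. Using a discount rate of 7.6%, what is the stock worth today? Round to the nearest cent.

Two-stage DDM. Project D₁…D_4 at 0.097, terminal growth 0.041, discount at r = 0.076.
D_1 = 0.9215
D_2 = 1.0109
D_3 = 1.1089
D_4 = 1.2165
Terminal value at t=4: TV = D_5/(r−g) = 1.2664/(0.076−0.041) = 36.1817
P₀ = 0.9215/(1+0.076)^1 + 1.0109/(1+0.076)^2 + 1.1089/(1+0.076)^3 + 1.2165/(1+0.076)^4 + 36.1817/(1+0.076)^4 = 30.5194

€30.52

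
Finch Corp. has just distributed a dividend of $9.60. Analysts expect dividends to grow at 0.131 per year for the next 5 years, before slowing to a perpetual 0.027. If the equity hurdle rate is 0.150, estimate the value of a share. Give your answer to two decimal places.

Two-stage DDM. Project D₁…D_5 at 0.131, terminal growth 0.027, discount at r = 0.15.
D_1 = 10.8576
D_2 = 12.2799
D_3 = 13.8886
D_4 = 15.7080
D_5 = 17.7658
Terminal value at t=5: TV = D_6/(r−g) = 18.2455/(0.15−0.027) = 148.3370
P₀ = 10.8576/(1+0.15)^1 + 12.2799/(1+0.15)^2 + 13.8886/(1+0.15)^3 + 15.7080/(1+0.15)^4 + 17.7658/(1+0.15)^5 + 148.3370/(1+0.15)^5 = 119.4224

$119.42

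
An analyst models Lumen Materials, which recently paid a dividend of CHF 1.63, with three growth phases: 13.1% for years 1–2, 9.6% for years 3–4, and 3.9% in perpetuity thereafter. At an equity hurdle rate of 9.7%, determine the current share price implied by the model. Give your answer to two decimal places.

CHF 37.85

Three-stage DDM. Project D₁…D_4; terminal Gordon value at t=4 with g = 0.039; discount at r = 0.097.
D_1 = 1.8435
D_2 = 2.0850
D_3 = 2.2852
D_4 = 2.5046
TV_4 = 2.6023/(0.097−0.039) = 44.8664
P₀ = Σ Dₜ/(1+r)ᵗ + TV_4/(1+r)^4 = 37.8546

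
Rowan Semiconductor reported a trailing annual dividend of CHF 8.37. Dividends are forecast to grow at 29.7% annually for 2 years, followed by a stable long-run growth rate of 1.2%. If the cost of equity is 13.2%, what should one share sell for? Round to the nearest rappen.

CHF 113.24

Two-stage DDM. Project D₁…D_2 at 0.297, terminal growth 0.012, discount at r = 0.132.
D_1 = 10.8559
D_2 = 14.0801
Terminal value at t=2: TV = D_3/(r−g) = 14.2491/(0.132−0.012) = 118.7421
P₀ = 10.8559/(1+0.132)^1 + 14.0801/(1+0.132)^2 + 118.7421/(1+0.132)^2 = 113.2420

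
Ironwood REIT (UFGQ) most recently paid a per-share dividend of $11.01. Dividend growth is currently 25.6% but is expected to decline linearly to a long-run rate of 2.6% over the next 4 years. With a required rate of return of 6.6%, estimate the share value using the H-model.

$409.02

H-model: P₀ = D₀[(1+g_L) + H(g_S−g_L)]/(r−g_L), with H = 4/2 = 2.
P₀ = 11.01 × [(1+0.026) + 2×(0.256−0.026)] / (0.066−0.026)
   = 11.01 × 1.4860 / 0.04 = 409.0215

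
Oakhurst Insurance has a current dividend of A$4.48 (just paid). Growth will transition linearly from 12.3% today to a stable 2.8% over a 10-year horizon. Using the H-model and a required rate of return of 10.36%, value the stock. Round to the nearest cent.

H-model: P₀ = D₀[(1+g_L) + H(g_S−g_L)]/(r−g_L), with H = 10/2 = 5.
P₀ = 4.48 × [(1+0.028) + 5×(0.123−0.028)] / (0.1036−0.028)
   = 4.48 × 1.5030 / 0.0756 = 89.0667

A$89.07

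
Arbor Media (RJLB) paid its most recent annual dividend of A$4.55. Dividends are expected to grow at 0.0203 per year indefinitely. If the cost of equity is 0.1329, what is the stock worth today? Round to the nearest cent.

A$41.23

Gordon growth model: P₀ = D₁/(r − g). D₁ = 4.55 × (1 + 0.0203) = 4.6424.
P₀ = 4.6424 / (0.1329 − 0.0203) = 4.6424 / 0.1126 = 41.2288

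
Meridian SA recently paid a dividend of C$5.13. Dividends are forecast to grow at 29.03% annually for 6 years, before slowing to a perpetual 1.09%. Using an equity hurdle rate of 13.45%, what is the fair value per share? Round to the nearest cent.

C$140.27

Two-stage DDM. Project D₁…D_6 at 0.2903, terminal growth 0.0109, discount at r = 0.1345.
D_1 = 6.6192
D_2 = 8.5408
D_3 = 11.0202
D_4 = 14.2194
D_5 = 18.3472
D_6 = 23.6734
Terminal value at t=6: TV = D_7/(r−g) = 23.9315/(0.1345−0.0109) = 193.6205
P₀ = 6.6192/(1+0.1345)^1 + 8.5408/(1+0.1345)^2 + 11.0202/(1+0.1345)^3 + 14.2194/(1+0.1345)^4 + 18.3472/(1+0.1345)^5 + 23.6734/(1+0.1345)^6 + 193.6205/(1+0.1345)^6 = 140.2738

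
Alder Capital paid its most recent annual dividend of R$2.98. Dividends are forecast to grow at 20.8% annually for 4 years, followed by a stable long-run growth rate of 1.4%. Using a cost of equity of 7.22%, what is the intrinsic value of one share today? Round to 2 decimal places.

Two-stage DDM. Project D₁…D_4 at 0.208, terminal growth 0.014, discount at r = 0.0722.
D_1 = 3.5998
D_2 = 4.3486
D_3 = 5.2531
D_4 = 6.3458
Terminal value at t=4: TV = D_5/(r−g) = 6.4346/(0.0722−0.014) = 110.5602
P₀ = 3.5998/(1+0.0722)^1 + 4.3486/(1+0.0722)^2 + 5.2531/(1+0.0722)^3 + 6.3458/(1+0.0722)^4 + 110.5602/(1+0.0722)^4 = 99.8592

R$99.86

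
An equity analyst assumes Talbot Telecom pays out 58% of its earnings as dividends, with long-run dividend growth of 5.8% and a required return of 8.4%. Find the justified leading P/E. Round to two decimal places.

Justified leading P/E = b/(r−g) = 0.58/(0.084−0.058) = 22.3077

22.31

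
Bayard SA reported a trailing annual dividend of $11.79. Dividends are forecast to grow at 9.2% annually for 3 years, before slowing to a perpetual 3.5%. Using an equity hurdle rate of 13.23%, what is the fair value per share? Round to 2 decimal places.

Two-stage DDM. Project D₁…D_3 at 0.092, terminal growth 0.035, discount at r = 0.1323.
D_1 = 12.8747
D_2 = 14.0592
D_3 = 15.3526
Terminal value at t=3: TV = D_4/(r−g) = 15.8899/(0.1323−0.035) = 163.3087
P₀ = 12.8747/(1+0.1323)^1 + 14.0592/(1+0.1323)^2 + 15.3526/(1+0.1323)^3 + 163.3087/(1+0.1323)^3 = 145.4043

$145.40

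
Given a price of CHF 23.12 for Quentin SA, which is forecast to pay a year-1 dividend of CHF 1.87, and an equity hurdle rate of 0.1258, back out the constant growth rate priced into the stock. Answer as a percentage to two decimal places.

4.49%

From P₀ = D₁/(r − g), the implied growth is g = r − D₁/P₀.
g = 0.1258 − 1.87/23.12 = 0.1258 − 0.08088 = 0.04492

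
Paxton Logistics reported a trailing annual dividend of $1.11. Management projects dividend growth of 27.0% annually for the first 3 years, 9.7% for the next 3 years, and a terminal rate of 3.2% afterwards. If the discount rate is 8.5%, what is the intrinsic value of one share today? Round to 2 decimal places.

$45.88

Three-stage DDM. Project D₁…D_6; terminal Gordon value at t=6 with g = 0.032; discount at r = 0.085.
D_1 = 1.4097
D_2 = 1.7903
D_3 = 2.2737
D_4 = 2.4943
D_5 = 2.7362
D_6 = 3.0016
TV_6 = 3.0977/(0.085−0.032) = 58.4464
P₀ = Σ Dₜ/(1+r)ᵗ + TV_6/(1+r)^6 = 45.8839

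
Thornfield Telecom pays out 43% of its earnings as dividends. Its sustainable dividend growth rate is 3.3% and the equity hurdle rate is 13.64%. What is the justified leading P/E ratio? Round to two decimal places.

4.16

Justified leading P/E = b/(r−g) = 0.43/(0.1364−0.033) = 4.1586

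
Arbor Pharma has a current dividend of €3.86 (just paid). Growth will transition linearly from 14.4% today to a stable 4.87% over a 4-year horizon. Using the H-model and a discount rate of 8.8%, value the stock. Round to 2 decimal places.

H-model: P₀ = D₀[(1+g_L) + H(g_S−g_L)]/(r−g_L), with H = 4/2 = 2.
P₀ = 3.86 × [(1+0.0487) + 2×(0.144−0.0487)] / (0.088−0.0487)
   = 3.86 × 1.2393 / 0.0393 = 121.7226

€121.72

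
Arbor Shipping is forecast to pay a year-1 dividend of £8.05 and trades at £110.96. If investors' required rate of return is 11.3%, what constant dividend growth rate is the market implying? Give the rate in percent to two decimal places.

From P₀ = D₁/(r − g), the implied growth is g = r − D₁/P₀.
g = 0.113 − 8.05/110.96 = 0.113 − 0.07255 = 0.04045

4.05%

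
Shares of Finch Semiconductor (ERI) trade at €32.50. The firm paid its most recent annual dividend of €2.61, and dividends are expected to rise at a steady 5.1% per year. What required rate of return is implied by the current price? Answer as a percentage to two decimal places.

13.54%

Rearranging the constant-growth DDM: r = D₁/P₀ + g.
D₁ = 2.61 × (1 + 0.051) = 2.7431.
r = 2.7431 / 32.50 + 0.051 = 0.08440 + 0.051 = 0.13540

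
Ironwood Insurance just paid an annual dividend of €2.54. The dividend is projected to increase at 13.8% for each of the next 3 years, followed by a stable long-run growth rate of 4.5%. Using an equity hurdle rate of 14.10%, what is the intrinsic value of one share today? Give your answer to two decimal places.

€35.01

Two-stage DDM. Project D₁…D_3 at 0.138, terminal growth 0.045, discount at r = 0.141.
D_1 = 2.8905
D_2 = 3.2894
D_3 = 3.7434
Terminal value at t=3: TV = D_4/(r−g) = 3.9118/(0.141−0.045) = 40.7479
P₀ = 2.8905/(1+0.141)^1 + 3.2894/(1+0.141)^2 + 3.7434/(1+0.141)^3 + 40.7479/(1+0.141)^3 = 35.0114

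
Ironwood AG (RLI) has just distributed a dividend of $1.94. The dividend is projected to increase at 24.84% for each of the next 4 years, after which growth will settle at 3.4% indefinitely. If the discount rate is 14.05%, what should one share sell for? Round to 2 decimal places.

Two-stage DDM. Project D₁…D_4 at 0.2484, terminal growth 0.034, discount at r = 0.1405.
D_1 = 2.4219
D_2 = 3.0235
D_3 = 3.7745
D_4 = 4.7121
Terminal value at t=4: TV = D_5/(r−g) = 4.8723/(0.1405−0.034) = 45.7496
P₀ = 2.4219/(1+0.1405)^1 + 3.0235/(1+0.1405)^2 + 3.7745/(1+0.1405)^3 + 4.7121/(1+0.1405)^4 + 45.7496/(1+0.1405)^4 = 36.8174

$36.82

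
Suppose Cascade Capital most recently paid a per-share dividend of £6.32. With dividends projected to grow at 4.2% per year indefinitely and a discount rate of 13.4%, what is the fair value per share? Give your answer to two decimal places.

Gordon growth model: P₀ = D₁/(r − g). D₁ = 6.32 × (1 + 0.042) = 6.5854.
P₀ = 6.5854 / (0.134 − 0.042) = 6.5854 / 0.092 = 71.5809

£71.58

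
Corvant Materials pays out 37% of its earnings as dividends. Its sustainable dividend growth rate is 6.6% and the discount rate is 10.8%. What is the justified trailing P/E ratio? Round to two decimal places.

9.39

Justified trailing P/E = b(1+g)/(r−g) = 0.37×(1+0.066)/(0.108−0.066) = 9.3910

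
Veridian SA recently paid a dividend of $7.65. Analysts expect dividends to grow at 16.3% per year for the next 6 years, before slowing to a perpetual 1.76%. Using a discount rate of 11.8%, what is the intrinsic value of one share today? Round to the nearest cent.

Two-stage DDM. Project D₁…D_6 at 0.163, terminal growth 0.0176, discount at r = 0.118.
D_1 = 8.8970
D_2 = 10.3472
D_3 = 12.0337
D_4 = 13.9952
D_5 = 16.2765
D_6 = 18.9295
Terminal value at t=6: TV = D_7/(r−g) = 19.2627/(0.118−0.0176) = 191.8594
P₀ = 8.8970/(1+0.118)^1 + 10.3472/(1+0.118)^2 + 12.0337/(1+0.118)^3 + 13.9952/(1+0.118)^4 + 16.2765/(1+0.118)^5 + 18.9295/(1+0.118)^6 + 191.8594/(1+0.118)^6 = 151.0678

$151.07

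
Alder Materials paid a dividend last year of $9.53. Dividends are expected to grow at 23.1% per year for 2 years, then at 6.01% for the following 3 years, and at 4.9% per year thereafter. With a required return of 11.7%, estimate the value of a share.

$206.02

Three-stage DDM. Project D₁…D_5; terminal Gordon value at t=5 with g = 0.049; discount at r = 0.117.
D_1 = 11.7314
D_2 = 14.4414
D_3 = 15.3093
D_4 = 16.2294
D_5 = 17.2048
TV_5 = 18.0478/(0.117−0.049) = 265.4093
P₀ = Σ Dₜ/(1+r)ᵗ + TV_5/(1+r)^5 = 206.0153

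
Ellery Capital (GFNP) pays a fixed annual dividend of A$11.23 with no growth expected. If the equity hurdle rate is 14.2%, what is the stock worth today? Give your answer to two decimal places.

Zero-growth DDM (perpetuity): P₀ = D/r = 11.23 / 0.142 = 79.0845

A$79.08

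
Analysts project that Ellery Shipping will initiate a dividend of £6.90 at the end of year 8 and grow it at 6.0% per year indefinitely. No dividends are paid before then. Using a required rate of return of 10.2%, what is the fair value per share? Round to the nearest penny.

Deferred-dividend DDM. At t=7 the remaining stream is a growing perpetuity with first payment D_8 = 6.90.
V_7 = D_8/(r−g) = 6.90/(0.102−0.06) = 164.2857
P₀ = V_7/(1+r)^7 = 164.2857/(1+0.102)^7 = 83.2393

£83.24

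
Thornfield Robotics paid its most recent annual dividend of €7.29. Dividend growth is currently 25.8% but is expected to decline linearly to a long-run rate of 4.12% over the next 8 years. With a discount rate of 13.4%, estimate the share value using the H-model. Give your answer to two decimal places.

€149.92

H-model: P₀ = D₀[(1+g_L) + H(g_S−g_L)]/(r−g_L), with H = 8/2 = 4.
P₀ = 7.29 × [(1+0.0412) + 4×(0.258−0.0412)] / (0.134−0.0412)
   = 7.29 × 1.9084 / 0.0928 = 149.9163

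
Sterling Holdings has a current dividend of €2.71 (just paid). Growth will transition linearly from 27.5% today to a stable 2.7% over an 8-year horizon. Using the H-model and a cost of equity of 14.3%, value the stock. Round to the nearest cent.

€47.17

H-model: P₀ = D₀[(1+g_L) + H(g_S−g_L)]/(r−g_L), with H = 8/2 = 4.
P₀ = 2.71 × [(1+0.027) + 4×(0.275−0.027)] / (0.143−0.027)
   = 2.71 × 2.0190 / 0.116 = 47.1680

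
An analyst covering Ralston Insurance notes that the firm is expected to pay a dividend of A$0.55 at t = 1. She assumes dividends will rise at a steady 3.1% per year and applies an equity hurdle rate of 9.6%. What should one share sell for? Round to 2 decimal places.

A$8.46

Gordon growth model: P₀ = D₁/(r − g), with D₁ = 0.55 given directly.
P₀ = 0.5500 / (0.096 − 0.031) = 0.5500 / 0.065 = 8.4615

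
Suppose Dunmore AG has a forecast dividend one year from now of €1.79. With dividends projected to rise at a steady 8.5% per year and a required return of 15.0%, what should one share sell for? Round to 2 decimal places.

€27.54

Gordon growth model: P₀ = D₁/(r − g), with D₁ = 1.79 given directly.
P₀ = 1.7900 / (0.15 − 0.085) = 1.7900 / 0.065 = 27.5385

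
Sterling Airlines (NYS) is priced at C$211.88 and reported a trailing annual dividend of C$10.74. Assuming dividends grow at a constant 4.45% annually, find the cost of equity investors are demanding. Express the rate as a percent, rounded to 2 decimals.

9.74%

Rearranging the constant-growth DDM: r = D₁/P₀ + g.
D₁ = 10.74 × (1 + 0.0445) = 11.2179.
r = 11.2179 / 211.88 + 0.0445 = 0.05294 + 0.0445 = 0.09744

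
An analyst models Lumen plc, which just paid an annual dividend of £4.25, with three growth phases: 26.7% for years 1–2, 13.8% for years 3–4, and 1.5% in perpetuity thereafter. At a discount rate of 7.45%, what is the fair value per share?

£136.88

Three-stage DDM. Project D₁…D_4; terminal Gordon value at t=4 with g = 0.015; discount at r = 0.0745.
D_1 = 5.3847
D_2 = 6.8225
D_3 = 7.7640
D_4 = 8.8354
TV_4 = 8.9679/(0.0745−0.015) = 150.7217
P₀ = Σ Dₜ/(1+r)ᵗ + TV_4/(1+r)^4 = 136.8780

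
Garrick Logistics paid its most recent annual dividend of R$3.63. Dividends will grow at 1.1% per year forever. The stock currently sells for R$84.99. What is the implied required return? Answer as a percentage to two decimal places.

5.42%

Rearranging the constant-growth DDM: r = D₁/P₀ + g.
D₁ = 3.63 × (1 + 0.011) = 3.6699.
r = 3.6699 / 84.99 + 0.011 = 0.04318 + 0.011 = 0.05418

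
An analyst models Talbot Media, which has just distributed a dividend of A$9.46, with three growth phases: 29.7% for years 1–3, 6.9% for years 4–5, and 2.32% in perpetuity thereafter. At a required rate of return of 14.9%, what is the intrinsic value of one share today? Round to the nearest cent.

Three-stage DDM. Project D₁…D_5; terminal Gordon value at t=5 with g = 0.0232; discount at r = 0.149.
D_1 = 12.2696
D_2 = 15.9137
D_3 = 20.6401
D_4 = 22.0642
D_5 = 23.5867
TV_5 = 24.1339/(0.149−0.0232) = 191.8432
P₀ = Σ Dₜ/(1+r)ᵗ + TV_5/(1+r)^5 = 156.5720

A$156.57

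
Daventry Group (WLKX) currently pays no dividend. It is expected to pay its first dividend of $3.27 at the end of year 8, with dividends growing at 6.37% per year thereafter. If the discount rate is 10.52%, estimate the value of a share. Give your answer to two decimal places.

Deferred-dividend DDM. At t=7 the remaining stream is a growing perpetuity with first payment D_8 = 3.27.
V_7 = D_8/(r−g) = 3.27/(0.1052−0.0637) = 78.7952
P₀ = V_7/(1+r)^7 = 78.7952/(1+0.1052)^7 = 39.1213

$39.12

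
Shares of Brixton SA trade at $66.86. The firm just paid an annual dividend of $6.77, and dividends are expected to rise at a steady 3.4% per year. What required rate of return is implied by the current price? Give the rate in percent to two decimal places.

Rearranging the constant-growth DDM: r = D₁/P₀ + g.
D₁ = 6.77 × (1 + 0.034) = 7.0002.
r = 7.0002 / 66.86 + 0.034 = 0.10470 + 0.034 = 0.13870

13.87%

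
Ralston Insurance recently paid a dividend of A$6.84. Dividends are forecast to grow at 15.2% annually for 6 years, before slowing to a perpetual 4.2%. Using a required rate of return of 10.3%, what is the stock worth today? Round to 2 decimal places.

Two-stage DDM. Project D₁…D_6 at 0.152, terminal growth 0.042, discount at r = 0.103.
D_1 = 7.8797
D_2 = 9.0774
D_3 = 10.4572
D_4 = 12.0466
D_5 = 13.8777
D_6 = 15.9871
Terminal value at t=6: TV = D_7/(r−g) = 16.6586/(0.103−0.042) = 273.0919
P₀ = 7.8797/(1+0.103)^1 + 9.0774/(1+0.103)^2 + 10.4572/(1+0.103)^3 + 12.0466/(1+0.103)^4 + 13.8777/(1+0.103)^5 + 15.9871/(1+0.103)^6 + 273.0919/(1+0.103)^6 = 199.5698

A$199.57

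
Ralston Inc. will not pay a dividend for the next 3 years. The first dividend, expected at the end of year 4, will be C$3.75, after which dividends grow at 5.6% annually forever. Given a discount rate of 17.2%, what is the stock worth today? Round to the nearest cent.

Deferred-dividend DDM. At t=3 the remaining stream is a growing perpetuity with first payment D_4 = 3.75.
V_3 = D_4/(r−g) = 3.75/(0.172−0.056) = 32.3276
P₀ = V_3/(1+r)^3 = 32.3276/(1+0.172)^3 = 20.0812

C$20.08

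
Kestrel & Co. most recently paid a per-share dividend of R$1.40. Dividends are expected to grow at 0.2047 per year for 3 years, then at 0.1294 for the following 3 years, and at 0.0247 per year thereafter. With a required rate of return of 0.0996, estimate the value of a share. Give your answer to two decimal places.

Three-stage DDM. Project D₁…D_6; terminal Gordon value at t=6 with g = 0.0247; discount at r = 0.0996.
D_1 = 1.6866
D_2 = 2.0318
D_3 = 2.4477
D_4 = 2.7645
D_5 = 3.1222
D_6 = 3.5262
TV_6 = 3.6133/(0.0996−0.0247) = 48.2417
P₀ = Σ Dₜ/(1+r)ᵗ + TV_6/(1+r)^6 = 38.1738

R$38.17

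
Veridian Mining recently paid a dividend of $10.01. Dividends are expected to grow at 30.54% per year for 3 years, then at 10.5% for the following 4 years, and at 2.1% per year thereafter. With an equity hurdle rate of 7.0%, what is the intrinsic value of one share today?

Three-stage DDM. Project D₁…D_7; terminal Gordon value at t=7 with g = 0.021; discount at r = 0.07.
D_1 = 13.0671
D_2 = 17.0577
D_3 = 22.2672
D_4 = 24.6052
D_5 = 27.1888
D_6 = 30.0436
D_7 = 33.1982
TV_7 = 33.8953/(0.07−0.021) = 691.7413
P₀ = Σ Dₜ/(1+r)ᵗ + TV_7/(1+r)^7 = 554.9193

$554.92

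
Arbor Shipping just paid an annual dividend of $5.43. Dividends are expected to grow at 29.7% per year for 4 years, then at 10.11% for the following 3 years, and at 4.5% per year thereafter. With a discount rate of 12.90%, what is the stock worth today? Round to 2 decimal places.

Three-stage DDM. Project D₁…D_7; terminal Gordon value at t=7 with g = 0.045; discount at r = 0.129.
D_1 = 7.0427
D_2 = 9.1344
D_3 = 11.8473
D_4 = 15.3660
D_5 = 16.9195
D_6 = 18.6300
D_7 = 20.5135
TV_7 = 21.4366/(0.129−0.045) = 255.1979
P₀ = Σ Dₜ/(1+r)ᵗ + TV_7/(1+r)^7 = 167.2371

$167.24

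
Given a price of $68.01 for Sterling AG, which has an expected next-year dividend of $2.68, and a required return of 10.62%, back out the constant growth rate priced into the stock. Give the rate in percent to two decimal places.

From P₀ = D₁/(r − g), the implied growth is g = r − D₁/P₀.
g = 0.1062 − 2.68/68.01 = 0.1062 − 0.03941 = 0.06679

6.68%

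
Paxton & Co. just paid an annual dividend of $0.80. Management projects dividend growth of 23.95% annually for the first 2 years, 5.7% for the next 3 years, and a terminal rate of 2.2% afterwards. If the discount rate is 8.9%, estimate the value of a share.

Three-stage DDM. Project D₁…D_5; terminal Gordon value at t=5 with g = 0.022; discount at r = 0.089.
D_1 = 0.9916
D_2 = 1.2291
D_3 = 1.2991
D_4 = 1.3732
D_5 = 1.4515
TV_5 = 1.4834/(0.089−0.022) = 22.1403
P₀ = Σ Dₜ/(1+r)ᵗ + TV_5/(1+r)^5 = 19.3329

$19.33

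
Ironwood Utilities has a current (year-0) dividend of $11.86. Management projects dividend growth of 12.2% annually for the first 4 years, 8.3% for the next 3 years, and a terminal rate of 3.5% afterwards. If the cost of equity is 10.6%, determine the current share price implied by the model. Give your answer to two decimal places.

$257.24

Three-stage DDM. Project D₁…D_7; terminal Gordon value at t=7 with g = 0.035; discount at r = 0.106.
D_1 = 13.3069
D_2 = 14.9304
D_3 = 16.7519
D_4 = 18.7956
D_5 = 20.3556
D_6 = 22.0451
D_7 = 23.8749
TV_7 = 24.7105/(0.106−0.035) = 348.0355
P₀ = Σ Dₜ/(1+r)ᵗ + TV_7/(1+r)^7 = 257.2434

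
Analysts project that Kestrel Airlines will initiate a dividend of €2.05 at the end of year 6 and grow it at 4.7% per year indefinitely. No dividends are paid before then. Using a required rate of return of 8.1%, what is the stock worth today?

€40.85

Deferred-dividend DDM. At t=5 the remaining stream is a growing perpetuity with first payment D_6 = 2.05.
V_5 = D_6/(r−g) = 2.05/(0.081−0.047) = 60.2941
P₀ = V_5/(1+r)^5 = 60.2941/(1+0.081)^5 = 40.8457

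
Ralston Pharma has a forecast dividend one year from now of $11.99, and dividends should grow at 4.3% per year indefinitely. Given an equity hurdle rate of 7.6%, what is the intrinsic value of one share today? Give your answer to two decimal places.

Gordon growth model: P₀ = D₁/(r − g), with D₁ = 11.99 given directly.
P₀ = 11.9900 / (0.076 − 0.043) = 11.9900 / 0.033 = 363.3333

$363.33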